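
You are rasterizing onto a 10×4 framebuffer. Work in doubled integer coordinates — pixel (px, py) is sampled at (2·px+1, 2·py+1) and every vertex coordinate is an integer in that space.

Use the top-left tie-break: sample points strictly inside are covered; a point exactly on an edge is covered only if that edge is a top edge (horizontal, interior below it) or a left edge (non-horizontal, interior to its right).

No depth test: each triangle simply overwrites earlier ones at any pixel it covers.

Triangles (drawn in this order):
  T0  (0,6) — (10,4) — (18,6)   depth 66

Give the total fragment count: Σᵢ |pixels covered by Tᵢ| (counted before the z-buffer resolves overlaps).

T0:
  2·area = 36
  edge (0, 6)→(10, 4): d=(10,-2) top-left  bias=+0
  edge (10, 4)→(18, 6): d=(8,2) right/bottom  bias=-1
  edge (18, 6)→(0, 6): d=(-18,0) right/bottom  bias=-1
    (7,1)@(15, 3): e=[0,-18,54] → ·  [on edge]
    (2,2)@(5, 5): e=[0,18,18] → █  [on edge]
    (3,2)@(7, 5): e=[4,14,18] → █
    (4,2)@(9, 5): e=[8,10,18] → █
    (5,2)@(11, 5): e=[12,6,18] → █
    (6,2)@(13, 5): e=[16,2,18] → █
    (7,2)@(15, 5): e=[20,-2,18] → ·
    (2,3)@(5, 7): e=[20,34,-18] → ·
    (3,3)@(7, 7): e=[24,30,-18] → ·
    (4,3)@(9, 7): e=[28,26,-18] → ·
    (5,3)@(11, 7): e=[32,22,-18] → ·
    (6,3)@(13, 7): e=[36,18,-18] → ·
  covered (5 px):
    · · · · · · · · · ·
    · · · · · · · · · ·
    · · █ █ █ █ █ · · ·
    · · · · · · · · · ·

Answer: 5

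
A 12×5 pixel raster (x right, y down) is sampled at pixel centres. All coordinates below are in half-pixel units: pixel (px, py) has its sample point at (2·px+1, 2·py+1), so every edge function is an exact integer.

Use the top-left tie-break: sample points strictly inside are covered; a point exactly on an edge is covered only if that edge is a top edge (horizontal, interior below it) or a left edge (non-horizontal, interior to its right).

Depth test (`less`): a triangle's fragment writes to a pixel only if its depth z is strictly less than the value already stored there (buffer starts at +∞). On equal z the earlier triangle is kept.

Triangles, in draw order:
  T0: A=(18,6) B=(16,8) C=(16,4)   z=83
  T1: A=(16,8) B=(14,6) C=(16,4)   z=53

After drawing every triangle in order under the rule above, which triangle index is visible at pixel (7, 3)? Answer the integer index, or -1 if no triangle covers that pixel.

T0:
  2·area = 8
  edge (18, 6)→(16, 8): d=(-2,2) right/bottom  bias=-1
  edge (16, 8)→(16, 4): d=(0,-4) top-left  bias=+0
  edge (16, 4)→(18, 6): d=(2,2) right/bottom  bias=-1
    (6,0)@(13, 1): e=[20,-12,0] → ·  [on edge]
    (11,0)@(23, 1): e=[0,28,-20] → ·  [on edge]
    (7,1)@(15, 3): e=[12,-4,0] → ·  [on edge]
    (10,1)@(21, 3): e=[0,20,-12] → ·  [on edge]
    (8,2)@(17, 5): e=[4,4,0] → ·  [on edge]
    (9,2)@(19, 5): e=[0,12,-4] → ·  [on edge]
    (8,3)@(17, 7): e=[0,4,4] → ·  [on edge]
    (9,3)@(19, 7): e=[-4,12,0] → ·  [on edge]
    (7,4)@(15, 9): e=[0,-4,12] → ·  [on edge]
    (10,4)@(21, 9): e=[-12,20,0] → ·  [on edge]
  covered (0 px):
    · · · · · · · · · · · ·
    · · · · · · · · · · · ·
    · · · · · · · · · · · ·
    · · · · · · · · · · · ·
    · · · · · · · · · · · ·
T1:
  2·area = 8
  edge (16, 8)→(14, 6): d=(-2,-2) top-left  bias=+0
  edge (14, 6)→(16, 4): d=(2,-2) top-left  bias=+0
  edge (16, 4)→(16, 8): d=(0,4) right/bottom  bias=-1
    (4,0)@(9, 1): e=[0,-20,28] → ·  [on edge]
    (9,0)@(19, 1): e=[20,0,-12] → ·  [on edge]
    (5,1)@(11, 3): e=[0,-12,20] → ·  [on edge]
    (8,1)@(17, 3): e=[12,0,-4] → ·  [on edge]
    (6,2)@(13, 5): e=[0,-4,12] → ·  [on edge]
    (7,2)@(15, 5): e=[4,0,4] → █  [on edge]
    (8,2)@(17, 5): e=[8,4,-4] → ·
    (6,3)@(13, 7): e=[-4,0,12] → ·  [on edge]
    (7,3)@(15, 7): e=[0,4,4] → █  [on edge]
    (8,3)@(17, 7): e=[4,8,-4] → ·
    (5,4)@(11, 9): e=[-12,0,20] → ·  [on edge]
    (7,4)@(15, 9): e=[-4,8,4] → ·
    (8,4)@(17, 9): e=[0,12,-4] → ·  [on edge]
  covered (2 px):
    · · · · · · · · · · · ·
    · · · · · · · · · · · ·
    · · · · · · · █ · · · ·
    · · · · · · · █ · · · ·
    · · · · · · · · · · · ·

Z-buffer (winner per pixel, '.' = empty):
  . . . . . . . . . . . .
  . . . . . . . . . . . .
  . . . . . . . 1 . . . .
  . . . . . . . 1 . . . .
  . . . . . . . . . . . .

Result: 1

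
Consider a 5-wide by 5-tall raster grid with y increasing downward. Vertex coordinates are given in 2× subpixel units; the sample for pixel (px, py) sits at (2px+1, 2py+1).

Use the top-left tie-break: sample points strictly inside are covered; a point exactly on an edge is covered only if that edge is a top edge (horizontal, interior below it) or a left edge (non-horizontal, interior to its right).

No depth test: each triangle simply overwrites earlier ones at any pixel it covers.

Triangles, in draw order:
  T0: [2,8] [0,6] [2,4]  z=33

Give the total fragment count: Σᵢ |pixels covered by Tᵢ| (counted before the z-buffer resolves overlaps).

T0:
  2·area = 8
  edge (2, 8)→(0, 6): d=(-2,-2) top-left  bias=+0
  edge (0, 6)→(2, 4): d=(2,-2) top-left  bias=+0
  edge (2, 4)→(2, 8): d=(0,4) right/bottom  bias=-1
    (2,0)@(5, 1): e=[20,0,-12] → .  [on edge]
    (1,1)@(3, 3): e=[12,0,-4] → .  [on edge]
    (0,2)@(1, 5): e=[4,0,4] → X  [on edge]
    (1,2)@(3, 5): e=[8,4,-4] → .
    (0,3)@(1, 7): e=[0,4,4] → X  [on edge]
    (1,3)@(3, 7): e=[4,8,-4] → .
    (0,4)@(1, 9): e=[-4,8,4] → .
    (1,4)@(3, 9): e=[0,12,-4] → .  [on edge]
  covered (2 px):
    . . . . .
    . . . . .
    X . . . .
    X . . . .
    . . . . .

Answer: 2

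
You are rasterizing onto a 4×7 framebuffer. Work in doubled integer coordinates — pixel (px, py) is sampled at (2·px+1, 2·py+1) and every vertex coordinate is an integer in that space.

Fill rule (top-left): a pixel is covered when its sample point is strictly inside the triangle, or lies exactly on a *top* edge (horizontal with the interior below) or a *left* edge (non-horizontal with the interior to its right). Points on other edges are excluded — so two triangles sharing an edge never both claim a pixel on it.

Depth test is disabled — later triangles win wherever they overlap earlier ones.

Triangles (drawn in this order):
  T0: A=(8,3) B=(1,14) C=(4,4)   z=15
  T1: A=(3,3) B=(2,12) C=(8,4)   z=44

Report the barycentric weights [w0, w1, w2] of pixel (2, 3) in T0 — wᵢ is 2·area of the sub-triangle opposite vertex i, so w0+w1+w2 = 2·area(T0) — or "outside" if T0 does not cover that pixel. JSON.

T0:
  2·area = 37
  edge (8, 3)→(1, 14): d=(-7,11) right/bottom  bias=-1
  edge (1, 14)→(4, 4): d=(3,-10) top-left  bias=+0
  edge (4, 4)→(8, 3): d=(4,-1) top-left  bias=+0
    (2,2)@(5, 5): e=[19,13,5] → #
    (3,2)@(7, 5): e=[-3,33,7] → ·
    (2,3)@(5, 7): e=[5,19,13] → #
    (3,3)@(7, 7): e=[-17,39,15] → ·
    (1,4)@(3, 9): e=[13,5,19] → #
    (2,4)@(5, 9): e=[-9,25,21] → ·
    (1,5)@(3, 11): e=[-1,11,27] → ·
  covered (3 px):
    · · · ·
    · · · ·
    · · # ·
    · · # ·
    · # · ·
    · · · ·
    · · · ·
T1:
  2·area = 46  (B↔C swapped to make it positive)
  edge (3, 3)→(8, 4): d=(5,1) right/bottom  bias=-1
  edge (8, 4)→(2, 12): d=(-6,8) right/bottom  bias=-1
  edge (2, 12)→(3, 3): d=(1,-9) top-left  bias=+0
    (1,1)@(3, 3): e=[0,46,0] → ·  [on edge]
    (1,2)@(3, 5): e=[10,34,2] → #
    (2,2)@(5, 5): e=[8,18,20] → #
    (3,2)@(7, 5): e=[6,2,38] → #
    (1,3)@(3, 7): e=[20,22,4] → #
    (3,3)@(7, 7): e=[16,-10,40] → ·
    (1,4)@(3, 9): e=[30,10,6] → #
    (2,4)@(5, 9): e=[28,-6,24] → ·
    (1,5)@(3, 11): e=[40,-2,8] → ·
  covered (6 px):
    · · · ·
    · · · ·
    · # # #
    · # # ·
    · # · ·
    · · · ·
    · · · ·

Answer: [19,13,5]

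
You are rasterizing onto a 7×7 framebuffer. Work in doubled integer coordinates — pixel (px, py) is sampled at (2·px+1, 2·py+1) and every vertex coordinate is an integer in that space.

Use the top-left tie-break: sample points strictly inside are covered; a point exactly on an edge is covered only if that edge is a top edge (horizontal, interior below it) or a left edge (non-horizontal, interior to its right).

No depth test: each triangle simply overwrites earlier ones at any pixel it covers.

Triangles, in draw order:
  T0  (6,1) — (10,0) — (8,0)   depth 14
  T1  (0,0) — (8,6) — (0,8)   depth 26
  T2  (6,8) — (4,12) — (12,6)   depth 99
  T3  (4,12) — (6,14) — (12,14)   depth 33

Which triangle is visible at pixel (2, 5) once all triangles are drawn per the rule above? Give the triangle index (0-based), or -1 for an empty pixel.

T0:
  2·area = 2  (B↔C swapped to make it positive)
  edge (6, 1)→(8, 0): d=(2,-1) top-left  bias=+0
  edge (8, 0)→(10, 0): d=(2,0) top-left  bias=+0
  edge (10, 0)→(6, 1): d=(-4,1) right/bottom  bias=-1
  covered (0 px):
    · · · · · · ·
    · · · · · · ·
    · · · · · · ·
    · · · · · · ·
    · · · · · · ·
    · · · · · · ·
    · · · · · · ·
T1:
  2·area = 64
  edge (0, 0)→(8, 6): d=(8,6) right/bottom  bias=-1
  edge (8, 6)→(0, 8): d=(-8,2) right/bottom  bias=-1
  edge (0, 8)→(0, 0): d=(0,-8) top-left  bias=+0
    (0,0)@(1, 1): e=[2,54,8] → #
    (1,0)@(3, 1): e=[-10,50,24] → ·
    (0,1)@(1, 3): e=[18,38,8] → #
    (1,1)@(3, 3): e=[6,34,24] → #
    (2,1)@(5, 3): e=[-6,30,40] → ·
    (0,2)@(1, 5): e=[34,22,8] → #
    (2,2)@(5, 5): e=[10,14,40] → #
    (3,2)@(7, 5): e=[-2,10,56] → ·
    (0,3)@(1, 7): e=[50,6,8] → #
    (2,3)@(5, 7): e=[26,-2,40] → ·
    (0,4)@(1, 9): e=[66,-10,8] → ·
    (1,4)@(3, 9): e=[54,-14,24] → ·
  covered (8 px):
    # · · · · · ·
    # # · · · · ·
    # # # · · · ·
    # # · · · · ·
    · · · · · · ·
    · · · · · · ·
    · · · · · · ·
T2:
  2·area = 20  (B↔C swapped to make it positive)
  edge (6, 8)→(12, 6): d=(6,-2) top-left  bias=+0
  edge (12, 6)→(4, 12): d=(-8,6) right/bottom  bias=-1
  edge (4, 12)→(6, 8): d=(2,-4) top-left  bias=+0
    (4,3)@(9, 7): e=[0,10,10] → #  [on edge]
    (5,3)@(11, 7): e=[4,-2,18] → ·
    (1,4)@(3, 9): e=[0,30,-10] → ·  [on edge]
    (3,4)@(7, 9): e=[8,6,6] → #
    (4,4)@(9, 9): e=[12,-6,14] → ·
    (2,5)@(5, 11): e=[16,2,2] → #
    (3,5)@(7, 11): e=[20,-10,10] → ·
    (2,6)@(5, 13): e=[28,-14,6] → ·
  covered (3 px):
    · · · · · · ·
    · · · · · · ·
    · · · · · · ·
    · · · · # · ·
    · · · # · · ·
    · · # · · · ·
    · · · · · · ·
T3:
  2·area = 12  (B↔C swapped to make it positive)
  edge (4, 12)→(12, 14): d=(8,2) right/bottom  bias=-1
  edge (12, 14)→(6, 14): d=(-6,0) right/bottom  bias=-1
  edge (6, 14)→(4, 12): d=(-2,-2) top-left  bias=+0
    (0,4)@(1, 9): e=[-18,30,0] → ·  [on edge]
    (1,5)@(3, 11): e=[-6,18,0] → ·  [on edge]
    (2,6)@(5, 13): e=[6,6,0] → #  [on edge]
    (3,6)@(7, 13): e=[2,6,4] → #
    (4,6)@(9, 13): e=[-2,6,8] → ·
  covered (2 px):
    · · · · · · ·
    · · · · · · ·
    · · · · · · ·
    · · · · · · ·
    · · · · · · ·
    · · · · · · ·
    · · # # · · ·

Z-buffer (winner per pixel, '.' = empty):
  1 . . . . . .
  1 1 . . . . .
  1 1 1 . . . .
  1 1 . . 2 . .
  . . . 2 . . .
  . . 2 . . . .
  . . 3 3 . . .

Result: 2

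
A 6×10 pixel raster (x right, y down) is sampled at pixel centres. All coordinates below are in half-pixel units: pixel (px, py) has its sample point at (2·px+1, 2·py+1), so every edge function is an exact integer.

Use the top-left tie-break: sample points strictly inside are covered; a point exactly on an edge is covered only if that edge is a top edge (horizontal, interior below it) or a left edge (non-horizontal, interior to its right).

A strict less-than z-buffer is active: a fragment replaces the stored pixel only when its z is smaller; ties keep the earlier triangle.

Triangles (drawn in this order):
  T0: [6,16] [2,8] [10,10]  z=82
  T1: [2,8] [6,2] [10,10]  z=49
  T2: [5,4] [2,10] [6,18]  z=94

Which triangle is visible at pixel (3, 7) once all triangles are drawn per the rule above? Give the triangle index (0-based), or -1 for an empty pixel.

T0:
  2·area = 56
  edge (6, 16)→(2, 8): d=(-4,-8) top-left  bias=+0
  edge (2, 8)→(10, 10): d=(8,2) right/bottom  bias=-1
  edge (10, 10)→(6, 16): d=(-4,6) right/bottom  bias=-1
    (1,4)@(3, 9): e=[4,6,46] → █
    (2,4)@(5, 9): e=[20,2,34] → █
    (3,4)@(7, 9): e=[36,-2,22] → ·
    (1,5)@(3, 11): e=[-4,22,38] → ·
    (2,5)@(5, 11): e=[12,18,26] → █
    (3,5)@(7, 11): e=[28,14,14] → █
    (4,5)@(9, 11): e=[44,10,2] → █
    (5,5)@(11, 11): e=[60,6,-10] → ·
    (2,6)@(5, 13): e=[4,34,18] → █
    (4,6)@(9, 13): e=[36,26,-6] → ·
    (2,7)@(5, 15): e=[-4,50,10] → ·
    (3,7)@(7, 15): e=[12,46,-2] → ·
  covered (7 px):
    · · · · · ·
    · · · · · ·
    · · · · · ·
    · · · · · ·
    · █ █ · · ·
    · · █ █ █ ·
    · · █ █ · ·
    · · · · · ·
    · · · · · ·
    · · · · · ·
T1:
  2·area = 56
  edge (2, 8)→(6, 2): d=(4,-6) top-left  bias=+0
  edge (6, 2)→(10, 10): d=(4,8) right/bottom  bias=-1
  edge (10, 10)→(2, 8): d=(-8,-2) top-left  bias=+0
    (2,2)@(5, 5): e=[6,20,30] → █
    (3,2)@(7, 5): e=[18,4,34] → █
    (4,2)@(9, 5): e=[30,-12,38] → ·
    (1,3)@(3, 7): e=[2,44,10] → █
    (4,3)@(9, 7): e=[38,-4,22] → ·
    (1,4)@(3, 9): e=[10,52,-6] → ·
    (2,4)@(5, 9): e=[22,36,-2] → ·
    (3,4)@(7, 9): e=[34,20,2] → █
    (4,4)@(9, 9): e=[46,4,6] → █
    (5,4)@(11, 9): e=[58,-12,10] → ·
    (3,5)@(7, 11): e=[42,28,-14] → ·
    (4,5)@(9, 11): e=[54,12,-10] → ·
  covered (7 px):
    · · · · · ·
    · · · · · ·
    · · █ █ · ·
    · █ █ █ · ·
    · · · █ █ ·
    · · · · · ·
    · · · · · ·
    · · · · · ·
    · · · · · ·
    · · · · · ·
T2:
  2·area = 48  (B↔C swapped to make it positive)
  edge (5, 4)→(6, 18): d=(1,14) right/bottom  bias=-1
  edge (6, 18)→(2, 10): d=(-4,-8) top-left  bias=+0
  edge (2, 10)→(5, 4): d=(3,-6) top-left  bias=+0
    (2,2)@(5, 5): e=[1,44,3] → █
    (3,2)@(7, 5): e=[-27,60,15] → ·
    (2,3)@(5, 7): e=[3,36,9] → █
    (3,3)@(7, 7): e=[-25,52,21] → ·
    (1,4)@(3, 9): e=[33,12,3] → █
    (3,4)@(7, 9): e=[-23,44,27] → ·
    (1,5)@(3, 11): e=[35,4,9] → █
    (3,5)@(7, 11): e=[-21,36,33] → ·
    (1,6)@(3, 13): e=[37,-4,15] → ·
    (2,6)@(5, 13): e=[9,12,27] → █
    (3,6)@(7, 13): e=[-19,28,39] → ·
    (2,7)@(5, 15): e=[11,4,33] → █
  covered (8 px):
    · · · · · ·
    · · · · · ·
    · · █ · · ·
    · · █ · · ·
    · █ █ · · ·
    · █ █ · · ·
    · · █ · · ·
    · · █ · · ·
    · · · · · ·
    · · · · · ·

Z-buffer (winner per pixel, '.' = empty):
  . . . . . .
  . . . . . .
  . . 1 1 . .
  . 1 1 1 . .
  . 0 0 1 1 .
  . 2 0 0 0 .
  . . 0 0 . .
  . . 2 . . .
  . . . . . .
  . . . . . .

Answer: -1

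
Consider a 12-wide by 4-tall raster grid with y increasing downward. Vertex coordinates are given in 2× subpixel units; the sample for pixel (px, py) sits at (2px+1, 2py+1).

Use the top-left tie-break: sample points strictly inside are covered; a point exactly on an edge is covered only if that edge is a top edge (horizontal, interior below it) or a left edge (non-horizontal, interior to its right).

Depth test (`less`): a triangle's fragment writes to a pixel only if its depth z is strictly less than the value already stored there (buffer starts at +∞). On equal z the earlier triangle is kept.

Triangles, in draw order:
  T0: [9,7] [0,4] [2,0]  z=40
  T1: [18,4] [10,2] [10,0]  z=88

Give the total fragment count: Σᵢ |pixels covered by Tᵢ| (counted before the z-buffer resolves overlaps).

T0:
  2·area = 42
  edge (9, 7)→(0, 4): d=(-9,-3) top-left  bias=+0
  edge (0, 4)→(2, 0): d=(2,-4) top-left  bias=+0
  edge (2, 0)→(9, 7): d=(7,7) right/bottom  bias=-1
    (1,0)@(3, 1): e=[36,6,0] → ·  [on edge]
    (0,1)@(1, 3): e=[12,2,28] → █
    (1,1)@(3, 3): e=[18,10,14] → █
    (2,1)@(5, 3): e=[24,18,0] → ·  [on edge]
    (0,2)@(1, 5): e=[-6,6,42] → ·
    (1,2)@(3, 5): e=[0,14,28] → █  [on edge]
    (2,2)@(5, 5): e=[6,22,14] → █
    (3,2)@(7, 5): e=[12,30,0] → ·  [on edge]
    (1,3)@(3, 7): e=[-18,18,42] → ·
    (2,3)@(5, 7): e=[-12,26,28] → ·
    (4,3)@(9, 7): e=[0,42,0] → ·  [on edge]
  covered (4 px):
    · · · · · · · · · · · ·
    █ █ · · · · · · · · · ·
    · █ █ · · · · · · · · ·
    · · · · · · · · · · · ·
T1:
  2·area = 16
  edge (18, 4)→(10, 2): d=(-8,-2) top-left  bias=+0
  edge (10, 2)→(10, 0): d=(0,-2) top-left  bias=+0
  edge (10, 0)→(18, 4): d=(8,4) right/bottom  bias=-1
    (5,0)@(11, 1): e=[10,2,4] → █
    (6,0)@(13, 1): e=[14,6,-4] → ·
    (5,1)@(11, 3): e=[-6,2,20] → ·
    (7,1)@(15, 3): e=[2,10,4] → █
    (8,1)@(17, 3): e=[6,14,-4] → ·
    (7,2)@(15, 5): e=[-14,10,20] → ·
  covered (2 px):
    · · · · · █ · · · · · ·
    · · · · · · · █ · · · ·
    · · · · · · · · · · · ·
    · · · · · · · · · · · ·

Answer: 6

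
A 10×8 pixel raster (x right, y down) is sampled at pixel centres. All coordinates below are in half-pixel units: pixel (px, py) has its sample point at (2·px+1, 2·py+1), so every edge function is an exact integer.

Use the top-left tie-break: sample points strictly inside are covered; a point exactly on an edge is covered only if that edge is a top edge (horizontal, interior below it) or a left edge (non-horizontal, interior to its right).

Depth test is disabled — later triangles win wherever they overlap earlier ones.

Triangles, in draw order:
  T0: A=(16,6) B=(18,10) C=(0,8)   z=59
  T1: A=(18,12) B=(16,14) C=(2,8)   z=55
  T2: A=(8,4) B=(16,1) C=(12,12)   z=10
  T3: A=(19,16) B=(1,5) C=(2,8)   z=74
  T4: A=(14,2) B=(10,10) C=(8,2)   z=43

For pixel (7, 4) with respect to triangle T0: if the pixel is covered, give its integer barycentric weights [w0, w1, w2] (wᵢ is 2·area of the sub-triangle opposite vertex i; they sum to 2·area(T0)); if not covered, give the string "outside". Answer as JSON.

T0:
  2·area = 68
  edge (16, 6)→(18, 10): d=(2,4) right/bottom  bias=-1
  edge (18, 10)→(0, 8): d=(-18,-2) top-left  bias=+0
  edge (0, 8)→(16, 6): d=(16,-2) top-left  bias=+0
    (4,3)@(9, 7): e=[30,36,2] → #
    (5,3)@(11, 7): e=[22,40,6] → #
    (6,3)@(13, 7): e=[14,44,10] → #
    (7,3)@(15, 7): e=[6,48,14] → #
    (8,3)@(17, 7): e=[-2,52,18] → ·
    (4,4)@(9, 9): e=[34,0,34] → #  [on edge]
    (8,4)@(17, 9): e=[2,16,50] → #
    (9,4)@(19, 9): e=[-6,20,54] → ·
    (4,5)@(9, 11): e=[38,-36,66] → ·
    (5,5)@(11, 11): e=[30,-32,70] → ·
    (6,5)@(13, 11): e=[22,-28,74] → ·
    (7,5)@(15, 11): e=[14,-24,78] → ·
  covered (9 px):
    · · · · · · · · · ·
    · · · · · · · · · ·
    · · · · · · · · · ·
    · · · · # # # # · ·
    · · · · # # # # # ·
    · · · · · · · · · ·
    · · · · · · · · · ·
    · · · · · · · · · ·
T1:
  2·area = 40
  edge (18, 12)→(16, 14): d=(-2,2) right/bottom  bias=-1
  edge (16, 14)→(2, 8): d=(-14,-6) top-left  bias=+0
  edge (2, 8)→(18, 12): d=(16,4) right/bottom  bias=-1
    (2,4)@(5, 9): e=[32,4,4] → #
    (3,4)@(7, 9): e=[28,16,-4] → ·
    (2,5)@(5, 11): e=[28,-24,36] → ·
    (4,5)@(9, 11): e=[20,0,20] → #  [on edge]
    (5,5)@(11, 11): e=[16,12,12] → #
    (6,5)@(13, 11): e=[12,24,4] → #
    (7,5)@(15, 11): e=[8,36,-4] → ·
    (9,5)@(19, 11): e=[0,60,-20] → ·  [on edge]
    (4,6)@(9, 13): e=[16,-28,52] → ·
    (5,6)@(11, 13): e=[12,-16,44] → ·
    (6,6)@(13, 13): e=[8,-4,36] → ·
    (7,6)@(15, 13): e=[4,8,28] → #
    (8,6)@(17, 13): e=[0,20,20] → ·  [on edge]
    (7,7)@(15, 15): e=[0,-20,60] → ·  [on edge]
  covered (5 px):
    · · · · · · · · · ·
    · · · · · · · · · ·
    · · · · · · · · · ·
    · · · · · · · · · ·
    · · # · · · · · · ·
    · · · · # # # · · ·
    · · · · · · · # · ·
    · · · · · · · · · ·
T2:
  2·area = 76
  edge (8, 4)→(16, 1): d=(8,-3) top-left  bias=+0
  edge (16, 1)→(12, 12): d=(-4,11) right/bottom  bias=-1
  edge (12, 12)→(8, 4): d=(-4,-8) top-left  bias=+0
    (5,1)@(11, 3): e=[1,47,28] → #
    (6,1)@(13, 3): e=[7,25,44] → #
    (7,1)@(15, 3): e=[13,3,60] → #
    (8,1)@(17, 3): e=[19,-19,76] → ·
    (4,2)@(9, 5): e=[11,61,4] → #
    (7,2)@(15, 5): e=[29,-5,52] → ·
    (4,3)@(9, 7): e=[27,53,-4] → ·
    (5,3)@(11, 7): e=[33,31,12] → #
    (7,3)@(15, 7): e=[45,-13,44] → ·
    (5,4)@(11, 9): e=[49,23,4] → #
    (7,4)@(15, 9): e=[61,-21,36] → ·
    (5,5)@(11, 11): e=[65,15,-4] → ·
  covered (10 px):
    · · · · · · · · · ·
    · · · · · # # # · ·
    · · · · # # # · · ·
    · · · · · # # · · ·
    · · · · · # # · · ·
    · · · · · · · · · ·
    · · · · · · · · · ·
    · · · · · · · · · ·
T3:
  2·area = 43  (B↔C swapped to make it positive)
  edge (19, 16)→(2, 8): d=(-17,-8) top-left  bias=+0
  edge (2, 8)→(1, 5): d=(-1,-3) top-left  bias=+0
  edge (1, 5)→(19, 16): d=(18,11) right/bottom  bias=-1
    (0,2)@(1, 5): e=[43,0,0] → ·  [on edge]
    (1,3)@(3, 7): e=[25,4,14] → #
    (2,3)@(5, 7): e=[41,10,-8] → ·
    (1,4)@(3, 9): e=[-9,2,50] → ·
    (2,4)@(5, 9): e=[7,8,28] → #
    (3,4)@(7, 9): e=[23,14,6] → #
    (4,4)@(9, 9): e=[39,20,-16] → ·
    (1,5)@(3, 11): e=[-43,0,86] → ·  [on edge]
    (2,5)@(5, 11): e=[-27,6,64] → ·
    (3,5)@(7, 11): e=[-11,12,42] → ·
    (4,5)@(9, 11): e=[5,18,20] → #
    (5,5)@(11, 11): e=[21,24,-2] → ·
  covered (6 px):
    · · · · · · · · · ·
    · · · · · · · · · ·
    · · · · · · · · · ·
    · # · · · · · · · ·
    · · # # · · · · · ·
    · · · · # · · · · ·
    · · · · · · # · · ·
    · · · · · · · · # ·
T4:
  2·area = 48
  edge (14, 2)→(10, 10): d=(-4,8) right/bottom  bias=-1
  edge (10, 10)→(8, 2): d=(-2,-8) top-left  bias=+0
  edge (8, 2)→(14, 2): d=(6,0) top-left  bias=+0
    (4,1)@(9, 3): e=[36,6,6] → #
    (5,1)@(11, 3): e=[20,22,6] → #
    (6,1)@(13, 3): e=[4,38,6] → #
    (7,1)@(15, 3): e=[-12,54,6] → ·
    (4,2)@(9, 5): e=[28,2,18] → #
    (6,2)@(13, 5): e=[-4,34,18] → ·
    (4,3)@(9, 7): e=[20,-2,30] → ·
    (5,3)@(11, 7): e=[4,14,30] → #
    (6,3)@(13, 7): e=[-12,30,30] → ·
    (5,4)@(11, 9): e=[-4,10,42] → ·
  covered (6 px):
    · · · · · · · · · ·
    · · · · # # # · · ·
    · · · · # # · · · ·
    · · · · · # · · · ·
    · · · · · · · · · ·
    · · · · · · · · · ·
    · · · · · · · · · ·
    · · · · · · · · · ·

Answer: [12,46,10]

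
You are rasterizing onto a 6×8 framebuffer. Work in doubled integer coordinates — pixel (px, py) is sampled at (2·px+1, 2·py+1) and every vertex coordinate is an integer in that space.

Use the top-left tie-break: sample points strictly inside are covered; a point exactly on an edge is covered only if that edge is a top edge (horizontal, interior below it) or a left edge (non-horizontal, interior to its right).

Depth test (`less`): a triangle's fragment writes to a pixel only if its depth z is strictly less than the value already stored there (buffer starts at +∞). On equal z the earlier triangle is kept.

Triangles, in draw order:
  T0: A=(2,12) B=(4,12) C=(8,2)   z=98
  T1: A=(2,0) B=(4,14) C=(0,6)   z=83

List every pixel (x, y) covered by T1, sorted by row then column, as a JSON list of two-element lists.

T0:
  2·area = 20  (B↔C swapped to make it positive)
  edge (2, 12)→(8, 2): d=(6,-10) top-left  bias=+0
  edge (8, 2)→(4, 12): d=(-4,10) right/bottom  bias=-1
  edge (4, 12)→(2, 12): d=(-2,0) right/bottom  bias=-1
    (2,3)@(5, 7): e=[0,10,10] → █  [on edge]
    (3,3)@(7, 7): e=[20,-10,10] → ·
    (2,4)@(5, 9): e=[12,2,6] → █
    (3,4)@(7, 9): e=[32,-18,6] → ·
    (1,5)@(3, 11): e=[4,14,2] → █
    (2,5)@(5, 11): e=[24,-6,2] → ·
    (1,6)@(3, 13): e=[16,6,-2] → ·
  covered (3 px):
    · · · · · ·
    · · · · · ·
    · · · · · ·
    · · █ · · ·
    · · █ · · ·
    · █ · · · ·
    · · · · · ·
    · · · · · ·
T1:
  2·area = 40
  edge (2, 0)→(4, 14): d=(2,14) right/bottom  bias=-1
  edge (4, 14)→(0, 6): d=(-4,-8) top-left  bias=+0
  edge (0, 6)→(2, 0): d=(2,-6) top-left  bias=+0
    (0,1)@(1, 3): e=[20,20,0] → █  [on edge]
    (1,1)@(3, 3): e=[-8,36,12] → ·
    (0,2)@(1, 5): e=[24,12,4] → █
    (1,2)@(3, 5): e=[-4,28,16] → ·
    (0,3)@(1, 7): e=[28,4,8] → █
    (1,3)@(3, 7): e=[0,20,20] → ·  [on edge]
    (0,4)@(1, 9): e=[32,-4,12] → ·
    (1,4)@(3, 9): e=[4,12,24] → █
    (2,4)@(5, 9): e=[-24,28,36] → ·
    (1,5)@(3, 11): e=[8,4,28] → █
    (2,5)@(5, 11): e=[-20,20,40] → ·
    (1,6)@(3, 13): e=[12,-4,32] → ·
  covered (5 px):
    · · · · · ·
    █ · · · · ·
    █ · · · · ·
    █ · · · · ·
    · █ · · · ·
    · █ · · · ·
    · · · · · ·
    · · · · · ·

Final: [[0,1],[0,2],[0,3],[1,4],[1,5]]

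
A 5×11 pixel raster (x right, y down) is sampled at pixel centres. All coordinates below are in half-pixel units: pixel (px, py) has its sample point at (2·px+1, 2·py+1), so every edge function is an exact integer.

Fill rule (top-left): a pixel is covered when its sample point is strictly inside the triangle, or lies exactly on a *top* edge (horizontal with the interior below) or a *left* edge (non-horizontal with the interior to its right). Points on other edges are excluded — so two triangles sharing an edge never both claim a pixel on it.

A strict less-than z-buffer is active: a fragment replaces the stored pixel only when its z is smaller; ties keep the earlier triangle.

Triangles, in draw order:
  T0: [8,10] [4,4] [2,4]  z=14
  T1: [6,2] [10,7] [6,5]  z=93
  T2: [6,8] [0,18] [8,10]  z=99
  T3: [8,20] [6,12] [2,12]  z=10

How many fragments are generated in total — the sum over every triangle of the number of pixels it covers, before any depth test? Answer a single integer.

T0:
  2·area = 12  (B↔C swapped to make it positive)
  edge (8, 10)→(2, 4): d=(-6,-6) top-left  bias=+0
  edge (2, 4)→(4, 4): d=(2,0) top-left  bias=+0
  edge (4, 4)→(8, 10): d=(4,6) right/bottom  bias=-1
    (0,1)@(1, 3): e=[0,-2,14] → ·  [on edge]
    (1,2)@(3, 5): e=[0,2,10] → #  [on edge]
    (2,2)@(5, 5): e=[12,2,-2] → ·
    (1,3)@(3, 7): e=[-12,6,18] → ·
    (2,3)@(5, 7): e=[0,6,6] → #  [on edge]
    (3,3)@(7, 7): e=[12,6,-6] → ·
    (2,4)@(5, 9): e=[-12,10,14] → ·
    (3,4)@(7, 9): e=[0,10,2] → #  [on edge]
    (4,4)@(9, 9): e=[12,10,-10] → ·
    (3,5)@(7, 11): e=[-12,14,10] → ·
    (4,5)@(9, 11): e=[0,14,-2] → ·  [on edge]
  covered (3 px):
    · · · · ·
    · · · · ·
    · # · · ·
    · · # · ·
    · · · # ·
    · · · · ·
    · · · · ·
    · · · · ·
    · · · · ·
    · · · · ·
    · · · · ·
T1:
  2·area = 12
  edge (6, 2)→(10, 7): d=(4,5) right/bottom  bias=-1
  edge (10, 7)→(6, 5): d=(-4,-2) top-left  bias=+0
  edge (6, 5)→(6, 2): d=(0,-3) top-left  bias=+0
    (3,2)@(7, 5): e=[7,2,3] → #
    (4,2)@(9, 5): e=[-3,6,9] → ·
    (3,3)@(7, 7): e=[15,-6,3] → ·
  covered (1 px):
    · · · · ·
    · · · · ·
    · · · # ·
    · · · · ·
    · · · · ·
    · · · · ·
    · · · · ·
    · · · · ·
    · · · · ·
    · · · · ·
    · · · · ·
T2:
  2·area = 32  (B↔C swapped to make it positive)
  edge (6, 8)→(8, 10): d=(2,2) right/bottom  bias=-1
  edge (8, 10)→(0, 18): d=(-8,8) right/bottom  bias=-1
  edge (0, 18)→(6, 8): d=(6,-10) top-left  bias=+0
    (0,1)@(1, 3): e=[0,112,-80] → ·  [on edge]
    (4,1)@(9, 3): e=[-16,48,0] → ·  [on edge]
    (1,2)@(3, 5): e=[0,80,-48] → ·  [on edge]
    (2,3)@(5, 7): e=[0,48,-16] → ·  [on edge]
    (3,4)@(7, 9): e=[0,16,16] → ·  [on edge]
    (4,4)@(9, 9): e=[-4,0,36] → ·  [on edge]
    (2,5)@(5, 11): e=[8,16,8] → #
    (3,5)@(7, 11): e=[4,0,28] → ·  [on edge]
    (4,5)@(9, 11): e=[0,-16,48] → ·  [on edge]
    (1,6)@(3, 13): e=[16,16,0] → #  [on edge]
    (2,6)@(5, 13): e=[12,0,20] → ·  [on edge]
    (1,7)@(3, 15): e=[20,0,12] → ·  [on edge]
    (0,8)@(1, 17): e=[28,0,4] → ·  [on edge]
  covered (2 px):
    · · · · ·
    · · · · ·
    · · · · ·
    · · · · ·
    · · · · ·
    · · # · ·
    · # · · ·
    · · · · ·
    · · · · ·
    · · · · ·
    · · · · ·
T3:
  2·area = 32  (B↔C swapped to make it positive)
  edge (8, 20)→(2, 12): d=(-6,-8) top-left  bias=+0
  edge (2, 12)→(6, 12): d=(4,0) top-left  bias=+0
  edge (6, 12)→(8, 20): d=(2,8) right/bottom  bias=-1
    (1,6)@(3, 13): e=[2,4,26] → #
    (2,6)@(5, 13): e=[18,4,10] → #
    (3,6)@(7, 13): e=[34,4,-6] → ·
    (1,7)@(3, 15): e=[-10,12,30] → ·
    (2,7)@(5, 15): e=[6,12,14] → #
    (3,7)@(7, 15): e=[22,12,-2] → ·
    (2,8)@(5, 17): e=[-6,20,18] → ·
    (3,8)@(7, 17): e=[10,20,2] → #
    (4,8)@(9, 17): e=[26,20,-14] → ·
    (3,9)@(7, 19): e=[-2,28,6] → ·
  covered (4 px):
    · · · · ·
    · · · · ·
    · · · · ·
    · · · · ·
    · · · · ·
    · · · · ·
    · # # · ·
    · · # · ·
    · · · # ·
    · · · · ·
    · · · · ·

Answer: 10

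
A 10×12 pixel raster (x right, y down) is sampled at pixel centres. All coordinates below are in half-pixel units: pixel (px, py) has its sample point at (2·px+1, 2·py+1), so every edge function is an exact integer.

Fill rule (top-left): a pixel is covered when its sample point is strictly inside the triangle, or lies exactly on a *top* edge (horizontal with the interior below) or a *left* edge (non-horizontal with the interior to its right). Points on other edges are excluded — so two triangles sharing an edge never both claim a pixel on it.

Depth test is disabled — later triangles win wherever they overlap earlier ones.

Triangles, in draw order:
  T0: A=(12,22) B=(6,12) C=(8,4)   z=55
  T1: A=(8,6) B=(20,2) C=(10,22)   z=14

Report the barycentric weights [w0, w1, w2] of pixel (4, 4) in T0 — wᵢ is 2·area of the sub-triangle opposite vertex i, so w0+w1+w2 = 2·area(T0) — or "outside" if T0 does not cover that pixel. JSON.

T0:
  2·area = 68
  edge (12, 22)→(6, 12): d=(-6,-10) top-left  bias=+0
  edge (6, 12)→(8, 4): d=(2,-8) top-left  bias=+0
  edge (8, 4)→(12, 22): d=(4,18) right/bottom  bias=-1
    (1,3)@(3, 7): e=[0,-34,102] → ·  [on edge]
    (3,4)@(7, 9): e=[28,2,38] → █
    (4,4)@(9, 9): e=[48,18,2] → █
    (5,4)@(11, 9): e=[68,34,-34] → ·
    (3,5)@(7, 11): e=[16,6,46] → █
    (5,5)@(11, 11): e=[56,38,-26] → ·
    (3,6)@(7, 13): e=[4,10,54] → █
    (5,6)@(11, 13): e=[44,42,-18] → ·
    (3,7)@(7, 15): e=[-8,14,62] → ·
    (4,7)@(9, 15): e=[12,30,26] → █
    (5,7)@(11, 15): e=[32,46,-10] → ·
    (4,8)@(9, 17): e=[0,34,34] → █  [on edge]
  covered (9 px):
    · · · · · · · · · ·
    · · · · · · · · · ·
    · · · · · · · · · ·
    · · · · · · · · · ·
    · · · █ █ · · · · ·
    · · · █ █ · · · · ·
    · · · █ █ · · · · ·
    · · · · █ · · · · ·
    · · · · █ · · · · ·
    · · · · · █ · · · ·
    · · · · · · · · · ·
    · · · · · · · · · ·
T1:
  2·area = 200
  edge (8, 6)→(20, 2): d=(12,-4) top-left  bias=+0
  edge (20, 2)→(10, 22): d=(-10,20) right/bottom  bias=-1
  edge (10, 22)→(8, 6): d=(-2,-16) top-left  bias=+0
    (8,1)@(17, 3): e=[0,50,150] → █  [on edge]
    (9,1)@(19, 3): e=[8,10,182] → █
    (5,2)@(11, 5): e=[0,150,50] → █  [on edge]
    (6,2)@(13, 5): e=[8,110,82] → █
    (7,2)@(15, 5): e=[16,70,114] → █
    (9,2)@(19, 5): e=[32,-10,178] → ·
    (2,3)@(5, 7): e=[0,250,-50] → ·  [on edge]
    (4,3)@(9, 7): e=[16,170,14] → █
    (9,3)@(19, 7): e=[56,-30,174] → ·
    (4,4)@(9, 9): e=[40,150,10] → █
    (8,4)@(17, 9): e=[72,-10,138] → ·
    (4,5)@(9, 11): e=[64,130,6] → █
  covered (26 px):
    · · · · · · · · · ·
    · · · · · · · · █ █
    · · · · · █ █ █ █ ·
    · · · · █ █ █ █ █ ·
    · · · · █ █ █ █ · ·
    · · · · █ █ █ █ · ·
    · · · · █ █ █ · · ·
    · · · · · █ █ · · ·
    · · · · · █ · · · ·
    · · · · · █ · · · ·
    · · · · · · · · · ·
    · · · · · · · · · ·

Answer: [18,2,48]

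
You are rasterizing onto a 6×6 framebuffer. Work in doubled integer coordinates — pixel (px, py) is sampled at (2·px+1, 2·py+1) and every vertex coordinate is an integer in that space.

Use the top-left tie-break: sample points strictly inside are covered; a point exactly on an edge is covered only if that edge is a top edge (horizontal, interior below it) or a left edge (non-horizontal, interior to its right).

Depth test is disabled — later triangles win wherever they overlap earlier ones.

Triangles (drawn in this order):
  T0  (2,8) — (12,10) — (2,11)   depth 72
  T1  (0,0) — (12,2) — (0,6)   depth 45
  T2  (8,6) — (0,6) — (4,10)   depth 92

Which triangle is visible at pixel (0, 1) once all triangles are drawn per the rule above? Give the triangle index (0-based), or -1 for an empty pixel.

T0:
  2·area = 30
  edge (2, 8)→(12, 10): d=(10,2) right/bottom  bias=-1
  edge (12, 10)→(2, 11): d=(-10,1) right/bottom  bias=-1
  edge (2, 11)→(2, 8): d=(0,-3) top-left  bias=+0
    (1,4)@(3, 9): e=[8,19,3] → █
    (2,4)@(5, 9): e=[4,17,9] → █
    (3,4)@(7, 9): e=[0,15,15] → ·  [on edge]
    (1,5)@(3, 11): e=[28,-1,3] → ·
    (2,5)@(5, 11): e=[24,-3,9] → ·
  covered (2 px):
    · · · · · ·
    · · · · · ·
    · · · · · ·
    · · · · · ·
    · █ █ · · ·
    · · · · · ·
T1:
  2·area = 72
  edge (0, 0)→(12, 2): d=(12,2) right/bottom  bias=-1
  edge (12, 2)→(0, 6): d=(-12,4) right/bottom  bias=-1
  edge (0, 6)→(0, 0): d=(0,-6) top-left  bias=+0
    (0,0)@(1, 1): e=[10,56,6] → █
    (1,0)@(3, 1): e=[6,48,18] → █
    (2,0)@(5, 1): e=[2,40,30] → █
    (3,0)@(7, 1): e=[-2,32,42] → ·
    (0,1)@(1, 3): e=[34,32,6] → █
    (3,1)@(7, 3): e=[22,8,42] → █
    (4,1)@(9, 3): e=[18,0,54] → ·  [on edge]
    (0,2)@(1, 5): e=[58,8,6] → █
    (1,2)@(3, 5): e=[54,0,18] → ·  [on edge]
    (2,2)@(5, 5): e=[50,-8,30] → ·
    (3,2)@(7, 5): e=[46,-16,42] → ·
    (0,3)@(1, 7): e=[82,-16,6] → ·
  covered (8 px):
    █ █ █ · · ·
    █ █ █ █ · ·
    █ · · · · ·
    · · · · · ·
    · · · · · ·
    · · · · · ·
T2:
  2·area = 32  (B↔C swapped to make it positive)
  edge (8, 6)→(4, 10): d=(-4,4) right/bottom  bias=-1
  edge (4, 10)→(0, 6): d=(-4,-4) top-left  bias=+0
  edge (0, 6)→(8, 6): d=(8,0) top-left  bias=+0
    (5,1)@(11, 3): e=[0,56,-24] → ·  [on edge]
    (4,2)@(9, 5): e=[0,40,-8] → ·  [on edge]
    (0,3)@(1, 7): e=[24,0,8] → █  [on edge]
    (1,3)@(3, 7): e=[16,8,8] → █
    (2,3)@(5, 7): e=[8,16,8] → █
    (3,3)@(7, 7): e=[0,24,8] → ·  [on edge]
    (0,4)@(1, 9): e=[16,-8,24] → ·
    (1,4)@(3, 9): e=[8,0,24] → █  [on edge]
    (2,4)@(5, 9): e=[0,8,24] → ·  [on edge]
    (1,5)@(3, 11): e=[0,-8,40] → ·  [on edge]
    (2,5)@(5, 11): e=[-8,0,40] → ·  [on edge]
  covered (4 px):
    · · · · · ·
    · · · · · ·
    · · · · · ·
    █ █ █ · · ·
    · █ · · · ·
    · · · · · ·

Z-buffer (winner per pixel, '.' = empty):
  1 1 1 . . .
  1 1 1 1 . .
  1 . . . . .
  2 2 2 . . .
  . 2 0 . . .
  . . . . . .

Answer: 1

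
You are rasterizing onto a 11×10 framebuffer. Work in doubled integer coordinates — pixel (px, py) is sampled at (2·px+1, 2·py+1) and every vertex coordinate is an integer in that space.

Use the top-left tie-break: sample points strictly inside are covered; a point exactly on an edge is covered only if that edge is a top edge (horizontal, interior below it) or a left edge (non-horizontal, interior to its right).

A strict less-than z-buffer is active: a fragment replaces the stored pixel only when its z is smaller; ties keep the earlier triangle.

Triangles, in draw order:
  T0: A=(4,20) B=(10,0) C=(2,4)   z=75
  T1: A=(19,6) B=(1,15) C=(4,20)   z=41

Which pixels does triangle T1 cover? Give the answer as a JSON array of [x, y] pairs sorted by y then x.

T0:
  2·area = 136  (B↔C swapped to make it positive)
  edge (4, 20)→(2, 4): d=(-2,-16) top-left  bias=+0
  edge (2, 4)→(10, 0): d=(8,-4) top-left  bias=+0
  edge (10, 0)→(4, 20): d=(-6,20) right/bottom  bias=-1
    (4,0)@(9, 1): e=[118,4,14] → X
    (5,0)@(11, 1): e=[150,12,-26] → .
    (2,1)@(5, 3): e=[50,4,82] → X
    (3,1)@(7, 3): e=[82,12,42] → X
    (5,1)@(11, 3): e=[146,28,-38] → .
    (1,2)@(3, 5): e=[14,12,110] → X
    (4,2)@(9, 5): e=[110,36,-10] → .
    (1,3)@(3, 7): e=[10,28,98] → X
    (4,3)@(9, 7): e=[106,52,-22] → .
    (1,4)@(3, 9): e=[6,44,86] → X
    (4,4)@(9, 9): e=[102,68,-34] → .
    (1,5)@(3, 11): e=[2,60,74] → X
  covered (17 px):
    . . . . X . . . . . .
    . . X X X . . . . . .
    . X X X . . . . . . .
    . X X X . . . . . . .
    . X X X . . . . . . .
    . X X . . . . . . . .
    . . X . . . . . . . .
    . . X . . . . . . . .
    . . . . . . . . . . .
    . . . . . . . . . . .
T1:
  2·area = 117  (B↔C swapped to make it positive)
  edge (19, 6)→(4, 20): d=(-15,14) right/bottom  bias=-1
  edge (4, 20)→(1, 15): d=(-3,-5) top-left  bias=+0
  edge (1, 15)→(19, 6): d=(18,-9) top-left  bias=+0
    (10,2)@(21, 5): e=[-13,130,0] → .  [on edge]
    (8,3)@(17, 7): e=[13,104,0] → X  [on edge]
    (9,3)@(19, 7): e=[-15,114,18] → .
    (6,4)@(13, 9): e=[39,78,0] → X  [on edge]
    (7,4)@(15, 9): e=[11,88,18] → X
    (8,4)@(17, 9): e=[-17,98,36] → .
    (4,5)@(9, 11): e=[65,52,0] → X  [on edge]
    (5,5)@(11, 11): e=[37,62,18] → X
    (7,5)@(15, 11): e=[-19,82,54] → .
    (2,6)@(5, 13): e=[91,26,0] → X  [on edge]
    (3,6)@(7, 13): e=[63,36,18] → X
    (6,6)@(13, 13): e=[-21,66,72] → .
    (0,7)@(1, 15): e=[117,0,0] → X  [on edge]
  covered (19 px):
    . . . . . . . . . . .
    . . . . . . . . . . .
    . . . . . . . . . . .
    . . . . . . . . X . .
    . . . . . . X X . . .
    . . . . X X X . . . .
    . . X X X X . . . . .
    X X X X X . . . . . .
    . X X X . . . . . . .
    . . X . . . . . . . .

Answer: [[8,3],[6,4],[7,4],[4,5],[5,5],[6,5],[2,6],[3,6],[4,6],[5,6],[0,7],[1,7],[2,7],[3,7],[4,7],[1,8],[2,8],[3,8],[2,9]]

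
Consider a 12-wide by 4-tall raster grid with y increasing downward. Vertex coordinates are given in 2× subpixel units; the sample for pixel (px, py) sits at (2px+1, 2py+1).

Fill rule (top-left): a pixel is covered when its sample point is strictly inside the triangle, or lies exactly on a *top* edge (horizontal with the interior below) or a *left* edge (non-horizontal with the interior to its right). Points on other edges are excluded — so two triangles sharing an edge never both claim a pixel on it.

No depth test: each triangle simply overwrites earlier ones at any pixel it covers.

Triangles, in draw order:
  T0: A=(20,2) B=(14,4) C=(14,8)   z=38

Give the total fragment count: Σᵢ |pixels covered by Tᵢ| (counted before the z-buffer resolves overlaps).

T0:
  2·area = 24  (B↔C swapped to make it positive)
  edge (20, 2)→(14, 8): d=(-6,6) right/bottom  bias=-1
  edge (14, 8)→(14, 4): d=(0,-4) top-left  bias=+0
  edge (14, 4)→(20, 2): d=(6,-2) top-left  bias=+0
    (10,0)@(21, 1): e=[0,28,-4] → ·  [on edge]
    (11,0)@(23, 1): e=[-12,36,0] → ·  [on edge]
    (8,1)@(17, 3): e=[12,12,0] → █  [on edge]
    (9,1)@(19, 3): e=[0,20,4] → ·  [on edge]
    (5,2)@(11, 5): e=[36,-12,0] → ·  [on edge]
    (7,2)@(15, 5): e=[12,4,8] → █
    (8,2)@(17, 5): e=[0,12,12] → ·  [on edge]
    (2,3)@(5, 7): e=[60,-36,0] → ·  [on edge]
    (7,3)@(15, 7): e=[0,4,20] → ·  [on edge]
  covered (2 px):
    · · · · · · · · · · · ·
    · · · · · · · · █ · · ·
    · · · · · · · █ · · · ·
    · · · · · · · · · · · ·

Final: 2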